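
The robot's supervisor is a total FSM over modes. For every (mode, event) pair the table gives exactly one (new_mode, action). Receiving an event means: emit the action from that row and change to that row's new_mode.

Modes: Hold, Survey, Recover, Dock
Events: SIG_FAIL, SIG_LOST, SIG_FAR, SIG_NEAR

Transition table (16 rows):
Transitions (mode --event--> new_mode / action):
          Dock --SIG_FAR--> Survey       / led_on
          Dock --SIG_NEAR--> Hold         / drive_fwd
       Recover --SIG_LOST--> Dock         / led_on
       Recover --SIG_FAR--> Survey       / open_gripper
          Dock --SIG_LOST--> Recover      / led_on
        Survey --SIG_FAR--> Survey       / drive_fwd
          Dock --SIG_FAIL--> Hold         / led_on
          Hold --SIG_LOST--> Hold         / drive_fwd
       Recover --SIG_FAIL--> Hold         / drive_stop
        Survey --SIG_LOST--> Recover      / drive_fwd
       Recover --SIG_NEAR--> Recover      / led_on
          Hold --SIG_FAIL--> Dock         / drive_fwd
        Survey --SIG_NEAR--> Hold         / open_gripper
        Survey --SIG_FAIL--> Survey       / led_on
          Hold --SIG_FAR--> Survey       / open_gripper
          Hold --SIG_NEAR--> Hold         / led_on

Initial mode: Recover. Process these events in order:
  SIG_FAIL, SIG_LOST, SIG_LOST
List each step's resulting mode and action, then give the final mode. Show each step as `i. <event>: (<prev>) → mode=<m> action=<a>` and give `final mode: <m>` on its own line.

final mode: Hold

1. SIG_FAIL: (Recover) → mode=Hold action=drive_stop
2. SIG_LOST: (Hold) → mode=Hold action=drive_fwd
3. SIG_LOST: (Hold) → mode=Hold action=drive_fwd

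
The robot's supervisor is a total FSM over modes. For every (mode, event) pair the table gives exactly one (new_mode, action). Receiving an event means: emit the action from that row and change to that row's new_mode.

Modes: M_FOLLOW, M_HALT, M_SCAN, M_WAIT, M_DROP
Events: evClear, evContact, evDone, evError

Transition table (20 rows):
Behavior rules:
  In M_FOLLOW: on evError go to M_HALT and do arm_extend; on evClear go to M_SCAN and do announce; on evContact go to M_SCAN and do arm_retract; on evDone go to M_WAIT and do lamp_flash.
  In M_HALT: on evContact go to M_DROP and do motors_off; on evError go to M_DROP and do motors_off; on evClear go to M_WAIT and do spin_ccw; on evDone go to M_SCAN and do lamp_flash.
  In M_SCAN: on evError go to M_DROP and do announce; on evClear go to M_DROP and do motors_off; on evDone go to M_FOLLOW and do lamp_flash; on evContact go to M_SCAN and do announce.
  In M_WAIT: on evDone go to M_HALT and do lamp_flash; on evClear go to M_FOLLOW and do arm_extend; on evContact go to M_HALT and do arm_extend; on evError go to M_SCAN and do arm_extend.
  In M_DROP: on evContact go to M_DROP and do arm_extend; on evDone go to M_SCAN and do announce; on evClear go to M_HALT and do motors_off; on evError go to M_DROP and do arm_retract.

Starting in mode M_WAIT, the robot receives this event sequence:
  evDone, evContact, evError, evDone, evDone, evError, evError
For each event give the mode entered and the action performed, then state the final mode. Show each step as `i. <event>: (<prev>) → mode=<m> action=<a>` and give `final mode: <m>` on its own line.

1. evDone: (M_WAIT) → mode=M_HALT action=lamp_flash
2. evContact: (M_HALT) → mode=M_DROP action=motors_off
3. evError: (M_DROP) → mode=M_DROP action=arm_retract
4. evDone: (M_DROP) → mode=M_SCAN action=announce
5. evDone: (M_SCAN) → mode=M_FOLLOW action=lamp_flash
6. evError: (M_FOLLOW) → mode=M_HALT action=arm_extend
7. evError: (M_HALT) → mode=M_DROP action=motors_off

final mode: M_DROP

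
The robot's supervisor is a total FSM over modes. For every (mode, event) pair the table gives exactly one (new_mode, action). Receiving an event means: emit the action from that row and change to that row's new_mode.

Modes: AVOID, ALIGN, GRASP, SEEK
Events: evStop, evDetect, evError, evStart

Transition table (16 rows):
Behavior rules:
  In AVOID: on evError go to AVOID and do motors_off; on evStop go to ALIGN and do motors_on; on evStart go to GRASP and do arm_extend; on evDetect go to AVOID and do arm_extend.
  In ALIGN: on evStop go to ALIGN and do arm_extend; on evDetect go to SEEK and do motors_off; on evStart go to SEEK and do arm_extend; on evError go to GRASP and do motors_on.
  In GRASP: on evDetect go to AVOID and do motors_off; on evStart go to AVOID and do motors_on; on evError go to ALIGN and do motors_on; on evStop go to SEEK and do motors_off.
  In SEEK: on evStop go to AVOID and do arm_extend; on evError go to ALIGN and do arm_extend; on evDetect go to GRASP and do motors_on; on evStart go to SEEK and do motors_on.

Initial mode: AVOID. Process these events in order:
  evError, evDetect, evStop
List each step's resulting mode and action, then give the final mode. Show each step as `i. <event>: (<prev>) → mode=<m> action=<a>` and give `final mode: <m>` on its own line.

1. evError: (AVOID) → mode=AVOID action=motors_off
2. evDetect: (AVOID) → mode=AVOID action=arm_extend
3. evStop: (AVOID) → mode=ALIGN action=motors_on

final mode: ALIGN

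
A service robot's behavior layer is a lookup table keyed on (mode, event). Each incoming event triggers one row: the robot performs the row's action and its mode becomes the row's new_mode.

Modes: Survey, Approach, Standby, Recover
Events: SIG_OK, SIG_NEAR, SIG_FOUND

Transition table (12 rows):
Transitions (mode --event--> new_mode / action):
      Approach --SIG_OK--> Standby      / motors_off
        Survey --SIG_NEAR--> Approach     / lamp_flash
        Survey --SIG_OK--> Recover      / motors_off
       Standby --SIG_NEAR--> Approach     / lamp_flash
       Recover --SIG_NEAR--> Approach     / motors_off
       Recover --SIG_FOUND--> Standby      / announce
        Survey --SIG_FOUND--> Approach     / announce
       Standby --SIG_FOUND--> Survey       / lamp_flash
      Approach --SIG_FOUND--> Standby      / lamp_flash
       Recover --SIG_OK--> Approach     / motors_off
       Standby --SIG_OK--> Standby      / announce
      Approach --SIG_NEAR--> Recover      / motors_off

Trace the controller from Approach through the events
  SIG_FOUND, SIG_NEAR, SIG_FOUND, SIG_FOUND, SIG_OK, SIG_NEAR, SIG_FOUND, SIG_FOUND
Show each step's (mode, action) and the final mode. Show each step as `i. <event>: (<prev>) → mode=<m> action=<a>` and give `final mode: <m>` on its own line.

1. SIG_FOUND: (Approach) → mode=Standby action=lamp_flash
2. SIG_NEAR: (Standby) → mode=Approach action=lamp_flash
3. SIG_FOUND: (Approach) → mode=Standby action=lamp_flash
4. SIG_FOUND: (Standby) → mode=Survey action=lamp_flash
5. SIG_OK: (Survey) → mode=Recover action=motors_off
6. SIG_NEAR: (Recover) → mode=Approach action=motors_off
7. SIG_FOUND: (Approach) → mode=Standby action=lamp_flash
8. SIG_FOUND: (Standby) → mode=Survey action=lamp_flash

final mode: Survey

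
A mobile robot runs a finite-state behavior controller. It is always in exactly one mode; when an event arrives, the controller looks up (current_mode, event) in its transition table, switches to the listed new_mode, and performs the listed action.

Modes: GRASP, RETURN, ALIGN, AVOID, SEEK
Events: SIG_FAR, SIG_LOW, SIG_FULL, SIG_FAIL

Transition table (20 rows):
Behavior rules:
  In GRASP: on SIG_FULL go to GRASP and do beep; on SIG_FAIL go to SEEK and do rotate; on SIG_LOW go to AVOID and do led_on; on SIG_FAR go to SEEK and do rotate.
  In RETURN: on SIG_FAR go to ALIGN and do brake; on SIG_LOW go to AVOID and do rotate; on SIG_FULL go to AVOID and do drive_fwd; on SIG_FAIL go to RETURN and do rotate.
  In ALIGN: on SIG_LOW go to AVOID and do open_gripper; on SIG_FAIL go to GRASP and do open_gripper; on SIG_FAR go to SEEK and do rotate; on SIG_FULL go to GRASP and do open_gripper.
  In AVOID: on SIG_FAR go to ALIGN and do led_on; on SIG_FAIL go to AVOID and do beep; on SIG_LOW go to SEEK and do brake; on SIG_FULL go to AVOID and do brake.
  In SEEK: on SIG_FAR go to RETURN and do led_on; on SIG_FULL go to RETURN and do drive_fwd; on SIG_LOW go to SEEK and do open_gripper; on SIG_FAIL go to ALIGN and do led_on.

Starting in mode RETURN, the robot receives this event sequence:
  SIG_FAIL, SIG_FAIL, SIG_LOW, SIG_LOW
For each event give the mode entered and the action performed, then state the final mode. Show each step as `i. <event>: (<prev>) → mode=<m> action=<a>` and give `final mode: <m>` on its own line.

1. SIG_FAIL: (RETURN) → mode=RETURN action=rotate
2. SIG_FAIL: (RETURN) → mode=RETURN action=rotate
3. SIG_LOW: (RETURN) → mode=AVOID action=rotate
4. SIG_LOW: (AVOID) → mode=SEEK action=brake

final mode: SEEK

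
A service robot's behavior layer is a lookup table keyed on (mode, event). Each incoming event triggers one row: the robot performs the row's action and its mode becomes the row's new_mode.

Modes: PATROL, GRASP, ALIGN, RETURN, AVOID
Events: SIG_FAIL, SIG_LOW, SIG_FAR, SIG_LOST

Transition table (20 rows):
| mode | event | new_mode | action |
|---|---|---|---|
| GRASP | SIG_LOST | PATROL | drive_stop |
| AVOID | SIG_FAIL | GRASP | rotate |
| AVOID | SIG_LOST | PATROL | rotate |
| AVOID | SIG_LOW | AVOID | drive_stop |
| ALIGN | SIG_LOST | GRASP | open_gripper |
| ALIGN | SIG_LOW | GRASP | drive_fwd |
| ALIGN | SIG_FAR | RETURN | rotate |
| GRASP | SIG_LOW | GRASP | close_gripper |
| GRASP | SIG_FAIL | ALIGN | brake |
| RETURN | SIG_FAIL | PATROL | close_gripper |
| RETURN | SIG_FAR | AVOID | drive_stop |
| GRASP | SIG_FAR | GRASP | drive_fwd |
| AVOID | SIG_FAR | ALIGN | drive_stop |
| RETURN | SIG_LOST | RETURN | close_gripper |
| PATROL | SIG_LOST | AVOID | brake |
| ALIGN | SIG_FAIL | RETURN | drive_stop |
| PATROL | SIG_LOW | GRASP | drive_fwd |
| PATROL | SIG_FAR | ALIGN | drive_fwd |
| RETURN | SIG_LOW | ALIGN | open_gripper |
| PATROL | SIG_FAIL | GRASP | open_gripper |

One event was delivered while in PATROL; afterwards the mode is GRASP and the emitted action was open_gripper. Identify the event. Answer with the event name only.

try SIG_FAIL: (PATROL, SIG_FAIL) → (GRASP, open_gripper)  ← matches
try SIG_LOW: (PATROL, SIG_LOW) → (GRASP, drive_fwd)
try SIG_FAR: (PATROL, SIG_FAR) → (ALIGN, drive_fwd)
try SIG_LOST: (PATROL, SIG_LOST) → (AVOID, brake)

SIG_FAIL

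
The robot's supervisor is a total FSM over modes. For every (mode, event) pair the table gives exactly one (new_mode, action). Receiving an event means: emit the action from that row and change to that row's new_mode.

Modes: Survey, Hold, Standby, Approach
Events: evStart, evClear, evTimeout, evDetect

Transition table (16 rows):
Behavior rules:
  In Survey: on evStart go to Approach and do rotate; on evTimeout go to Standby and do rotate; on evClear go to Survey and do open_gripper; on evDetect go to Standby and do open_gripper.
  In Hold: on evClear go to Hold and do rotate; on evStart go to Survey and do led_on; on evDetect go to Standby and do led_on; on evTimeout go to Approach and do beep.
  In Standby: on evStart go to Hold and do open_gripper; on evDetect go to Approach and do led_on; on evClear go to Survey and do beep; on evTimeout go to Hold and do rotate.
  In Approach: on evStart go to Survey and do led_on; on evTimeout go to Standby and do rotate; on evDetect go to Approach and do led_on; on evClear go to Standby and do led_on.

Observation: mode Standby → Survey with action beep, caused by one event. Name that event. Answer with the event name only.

evClear

try evStart: (Standby, evStart) → (Hold, open_gripper)
try evClear: (Standby, evClear) → (Survey, beep)  ← matches
try evTimeout: (Standby, evTimeout) → (Hold, rotate)
try evDetect: (Standby, evDetect) → (Approach, led_on)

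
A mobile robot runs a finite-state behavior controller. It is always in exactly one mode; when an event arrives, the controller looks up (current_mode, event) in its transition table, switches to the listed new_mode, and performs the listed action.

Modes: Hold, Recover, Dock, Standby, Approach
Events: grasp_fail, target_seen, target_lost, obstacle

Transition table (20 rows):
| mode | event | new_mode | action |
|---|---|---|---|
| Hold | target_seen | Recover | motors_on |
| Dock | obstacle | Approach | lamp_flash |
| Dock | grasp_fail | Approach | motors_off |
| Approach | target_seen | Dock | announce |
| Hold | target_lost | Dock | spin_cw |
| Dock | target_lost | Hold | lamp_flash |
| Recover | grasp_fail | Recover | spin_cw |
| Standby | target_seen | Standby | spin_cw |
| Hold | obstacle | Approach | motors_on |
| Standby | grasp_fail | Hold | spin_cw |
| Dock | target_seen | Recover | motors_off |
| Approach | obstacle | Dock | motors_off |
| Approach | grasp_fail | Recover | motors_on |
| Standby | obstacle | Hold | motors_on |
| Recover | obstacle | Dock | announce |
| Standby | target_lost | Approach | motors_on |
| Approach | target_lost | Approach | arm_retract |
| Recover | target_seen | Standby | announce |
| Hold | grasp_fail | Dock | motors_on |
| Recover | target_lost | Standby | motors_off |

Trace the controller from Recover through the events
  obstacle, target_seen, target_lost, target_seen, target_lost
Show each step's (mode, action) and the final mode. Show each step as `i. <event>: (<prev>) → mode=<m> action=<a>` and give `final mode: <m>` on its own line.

1. obstacle: (Recover) → mode=Dock action=announce
2. target_seen: (Dock) → mode=Recover action=motors_off
3. target_lost: (Recover) → mode=Standby action=motors_off
4. target_seen: (Standby) → mode=Standby action=spin_cw
5. target_lost: (Standby) → mode=Approach action=motors_on

final mode: Approach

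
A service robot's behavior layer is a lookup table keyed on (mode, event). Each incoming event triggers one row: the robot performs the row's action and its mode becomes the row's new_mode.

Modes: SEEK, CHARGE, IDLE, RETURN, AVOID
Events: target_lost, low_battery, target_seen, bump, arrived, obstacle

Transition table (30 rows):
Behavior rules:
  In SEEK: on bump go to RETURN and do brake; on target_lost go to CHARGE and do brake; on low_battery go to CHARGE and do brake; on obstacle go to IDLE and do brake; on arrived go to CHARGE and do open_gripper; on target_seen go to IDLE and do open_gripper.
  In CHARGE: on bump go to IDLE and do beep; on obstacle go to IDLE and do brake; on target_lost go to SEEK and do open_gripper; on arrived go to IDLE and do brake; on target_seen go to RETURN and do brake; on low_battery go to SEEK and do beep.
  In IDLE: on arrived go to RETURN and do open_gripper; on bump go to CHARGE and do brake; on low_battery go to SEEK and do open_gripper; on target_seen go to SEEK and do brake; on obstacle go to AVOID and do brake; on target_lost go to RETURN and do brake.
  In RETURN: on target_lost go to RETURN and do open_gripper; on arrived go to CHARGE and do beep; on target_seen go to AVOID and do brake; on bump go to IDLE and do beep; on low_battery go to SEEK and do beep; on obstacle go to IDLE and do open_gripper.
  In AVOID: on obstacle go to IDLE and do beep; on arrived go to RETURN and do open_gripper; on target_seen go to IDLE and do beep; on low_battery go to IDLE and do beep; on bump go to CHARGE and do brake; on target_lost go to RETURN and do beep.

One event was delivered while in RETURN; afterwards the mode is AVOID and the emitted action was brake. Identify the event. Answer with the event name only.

try target_lost: (RETURN, target_lost) → (RETURN, open_gripper)
try low_battery: (RETURN, low_battery) → (SEEK, beep)
try target_seen: (RETURN, target_seen) → (AVOID, brake)  ← matches
try bump: (RETURN, bump) → (IDLE, beep)
try arrived: (RETURN, arrived) → (CHARGE, beep)
try obstacle: (RETURN, obstacle) → (IDLE, open_gripper)

target_seen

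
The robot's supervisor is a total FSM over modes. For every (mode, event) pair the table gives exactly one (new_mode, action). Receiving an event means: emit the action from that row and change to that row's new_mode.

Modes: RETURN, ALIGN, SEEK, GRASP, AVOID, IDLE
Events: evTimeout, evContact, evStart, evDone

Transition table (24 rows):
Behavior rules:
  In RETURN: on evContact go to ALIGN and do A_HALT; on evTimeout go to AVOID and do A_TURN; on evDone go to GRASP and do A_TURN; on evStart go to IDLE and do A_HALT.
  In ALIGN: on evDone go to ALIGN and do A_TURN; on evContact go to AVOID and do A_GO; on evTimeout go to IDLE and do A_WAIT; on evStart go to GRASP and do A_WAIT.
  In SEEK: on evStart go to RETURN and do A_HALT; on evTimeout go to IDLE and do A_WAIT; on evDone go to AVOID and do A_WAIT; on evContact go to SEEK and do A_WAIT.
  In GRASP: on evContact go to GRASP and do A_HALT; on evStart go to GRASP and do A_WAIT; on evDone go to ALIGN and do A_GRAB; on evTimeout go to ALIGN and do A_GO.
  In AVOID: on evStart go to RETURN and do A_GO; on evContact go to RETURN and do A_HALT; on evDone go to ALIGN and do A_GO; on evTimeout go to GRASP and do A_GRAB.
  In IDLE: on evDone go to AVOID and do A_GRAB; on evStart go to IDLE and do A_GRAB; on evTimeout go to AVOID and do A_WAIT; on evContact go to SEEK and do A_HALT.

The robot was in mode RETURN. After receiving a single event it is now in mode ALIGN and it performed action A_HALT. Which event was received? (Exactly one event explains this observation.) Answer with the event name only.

try evTimeout: (RETURN, evTimeout) → (AVOID, A_TURN)
try evContact: (RETURN, evContact) → (ALIGN, A_HALT)  ← matches
try evStart: (RETURN, evStart) → (IDLE, A_HALT)
try evDone: (RETURN, evDone) → (GRASP, A_TURN)

evContact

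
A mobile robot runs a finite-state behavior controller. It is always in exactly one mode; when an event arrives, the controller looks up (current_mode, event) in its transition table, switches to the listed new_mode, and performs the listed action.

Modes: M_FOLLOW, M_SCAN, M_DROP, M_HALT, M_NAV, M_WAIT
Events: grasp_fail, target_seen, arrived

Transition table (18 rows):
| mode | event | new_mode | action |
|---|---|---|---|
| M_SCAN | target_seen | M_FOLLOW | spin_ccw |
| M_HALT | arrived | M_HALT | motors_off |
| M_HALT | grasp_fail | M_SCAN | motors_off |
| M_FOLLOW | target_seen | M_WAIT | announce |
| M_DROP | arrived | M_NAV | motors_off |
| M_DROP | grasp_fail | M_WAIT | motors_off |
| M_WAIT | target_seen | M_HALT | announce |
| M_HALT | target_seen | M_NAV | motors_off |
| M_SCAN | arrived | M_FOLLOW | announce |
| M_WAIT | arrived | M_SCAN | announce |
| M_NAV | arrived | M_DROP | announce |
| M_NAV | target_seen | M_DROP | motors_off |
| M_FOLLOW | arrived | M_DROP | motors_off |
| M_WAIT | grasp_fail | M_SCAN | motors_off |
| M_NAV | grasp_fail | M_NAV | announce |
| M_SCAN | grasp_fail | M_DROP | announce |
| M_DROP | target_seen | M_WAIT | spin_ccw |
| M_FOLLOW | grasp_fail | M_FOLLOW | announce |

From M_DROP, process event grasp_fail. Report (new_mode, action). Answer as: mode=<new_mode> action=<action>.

mode=M_WAIT action=motors_off

current mode = M_DROP; filter table to that mode:
  (M_DROP, arrived) → (M_NAV, motors_off)
  (M_DROP, grasp_fail) → (M_WAIT, motors_off)  ← event matches
  (M_DROP, target_seen) → (M_WAIT, spin_ccw)
event = grasp_fail selects (M_WAIT, motors_off)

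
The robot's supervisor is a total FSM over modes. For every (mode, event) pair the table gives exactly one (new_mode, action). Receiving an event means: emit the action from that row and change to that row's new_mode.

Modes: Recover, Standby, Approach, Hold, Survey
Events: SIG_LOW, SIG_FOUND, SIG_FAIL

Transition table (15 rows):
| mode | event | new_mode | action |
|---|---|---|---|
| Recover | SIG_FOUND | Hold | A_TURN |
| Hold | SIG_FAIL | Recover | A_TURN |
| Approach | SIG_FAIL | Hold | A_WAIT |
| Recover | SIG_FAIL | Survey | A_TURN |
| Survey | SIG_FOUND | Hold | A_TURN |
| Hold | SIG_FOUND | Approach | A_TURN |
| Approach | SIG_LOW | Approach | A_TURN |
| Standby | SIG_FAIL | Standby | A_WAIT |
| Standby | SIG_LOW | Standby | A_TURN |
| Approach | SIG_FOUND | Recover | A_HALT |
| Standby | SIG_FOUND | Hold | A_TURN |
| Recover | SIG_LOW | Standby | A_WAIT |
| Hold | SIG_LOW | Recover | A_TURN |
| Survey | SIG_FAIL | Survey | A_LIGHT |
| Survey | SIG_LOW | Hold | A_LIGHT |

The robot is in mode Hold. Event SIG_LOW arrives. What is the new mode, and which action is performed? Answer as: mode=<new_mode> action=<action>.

mode=Recover action=A_TURN

current mode = Hold; filter table to that mode:
  (Hold, SIG_FAIL) → (Recover, A_TURN)
  (Hold, SIG_FOUND) → (Approach, A_TURN)
  (Hold, SIG_LOW) → (Recover, A_TURN)  ← event matches
event = SIG_LOW selects (Recover, A_TURN)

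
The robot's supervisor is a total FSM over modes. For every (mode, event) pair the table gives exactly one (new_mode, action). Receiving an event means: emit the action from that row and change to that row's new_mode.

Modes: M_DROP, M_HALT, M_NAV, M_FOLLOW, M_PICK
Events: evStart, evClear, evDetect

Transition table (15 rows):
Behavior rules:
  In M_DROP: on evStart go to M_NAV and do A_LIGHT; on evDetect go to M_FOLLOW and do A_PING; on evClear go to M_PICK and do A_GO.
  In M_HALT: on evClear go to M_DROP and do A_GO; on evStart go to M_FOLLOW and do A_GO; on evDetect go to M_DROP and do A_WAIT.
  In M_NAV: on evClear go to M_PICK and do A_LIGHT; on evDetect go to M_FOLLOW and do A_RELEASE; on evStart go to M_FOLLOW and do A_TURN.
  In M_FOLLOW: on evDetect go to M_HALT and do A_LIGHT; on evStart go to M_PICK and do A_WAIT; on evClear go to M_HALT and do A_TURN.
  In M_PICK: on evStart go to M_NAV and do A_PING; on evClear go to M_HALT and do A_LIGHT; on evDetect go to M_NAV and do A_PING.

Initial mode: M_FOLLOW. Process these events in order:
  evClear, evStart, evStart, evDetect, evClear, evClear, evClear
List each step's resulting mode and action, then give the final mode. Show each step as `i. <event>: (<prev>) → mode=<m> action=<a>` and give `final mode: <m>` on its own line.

final mode: M_DROP

1. evClear: (M_FOLLOW) → mode=M_HALT action=A_TURN
2. evStart: (M_HALT) → mode=M_FOLLOW action=A_GO
3. evStart: (M_FOLLOW) → mode=M_PICK action=A_WAIT
4. evDetect: (M_PICK) → mode=M_NAV action=A_PING
5. evClear: (M_NAV) → mode=M_PICK action=A_LIGHT
6. evClear: (M_PICK) → mode=M_HALT action=A_LIGHT
7. evClear: (M_HALT) → mode=M_DROP action=A_GO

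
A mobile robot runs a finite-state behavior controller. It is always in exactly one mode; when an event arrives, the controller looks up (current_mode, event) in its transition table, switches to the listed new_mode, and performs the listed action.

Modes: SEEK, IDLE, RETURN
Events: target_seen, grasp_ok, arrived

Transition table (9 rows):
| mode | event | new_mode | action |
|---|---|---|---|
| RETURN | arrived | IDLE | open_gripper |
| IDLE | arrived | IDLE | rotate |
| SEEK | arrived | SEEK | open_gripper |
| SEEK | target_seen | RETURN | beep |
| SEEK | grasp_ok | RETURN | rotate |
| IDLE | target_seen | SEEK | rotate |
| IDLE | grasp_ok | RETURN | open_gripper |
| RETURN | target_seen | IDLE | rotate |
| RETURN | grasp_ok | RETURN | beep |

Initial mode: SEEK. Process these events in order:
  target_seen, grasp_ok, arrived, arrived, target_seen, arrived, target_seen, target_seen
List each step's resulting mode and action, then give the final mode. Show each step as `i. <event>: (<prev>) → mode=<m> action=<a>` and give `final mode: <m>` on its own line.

1. target_seen: (SEEK) → mode=RETURN action=beep
2. grasp_ok: (RETURN) → mode=RETURN action=beep
3. arrived: (RETURN) → mode=IDLE action=open_gripper
4. arrived: (IDLE) → mode=IDLE action=rotate
5. target_seen: (IDLE) → mode=SEEK action=rotate
6. arrived: (SEEK) → mode=SEEK action=open_gripper
7. target_seen: (SEEK) → mode=RETURN action=beep
8. target_seen: (RETURN) → mode=IDLE action=rotate

final mode: IDLE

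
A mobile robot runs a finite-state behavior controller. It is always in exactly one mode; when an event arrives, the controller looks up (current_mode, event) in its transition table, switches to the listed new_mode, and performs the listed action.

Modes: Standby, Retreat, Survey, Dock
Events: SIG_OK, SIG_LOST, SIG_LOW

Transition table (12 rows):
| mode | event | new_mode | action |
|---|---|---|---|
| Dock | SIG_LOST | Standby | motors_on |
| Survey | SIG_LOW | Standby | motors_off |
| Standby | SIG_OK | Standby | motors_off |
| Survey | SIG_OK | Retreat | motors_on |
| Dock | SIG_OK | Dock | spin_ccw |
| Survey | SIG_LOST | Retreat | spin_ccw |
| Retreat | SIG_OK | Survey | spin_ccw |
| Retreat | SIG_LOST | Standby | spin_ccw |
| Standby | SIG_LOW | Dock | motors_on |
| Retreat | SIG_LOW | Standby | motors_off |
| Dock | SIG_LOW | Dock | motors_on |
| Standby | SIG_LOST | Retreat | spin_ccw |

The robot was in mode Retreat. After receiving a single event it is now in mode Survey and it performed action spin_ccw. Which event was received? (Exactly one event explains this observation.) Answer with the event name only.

SIG_OK

try SIG_OK: (Retreat, SIG_OK) → (Survey, spin_ccw)  ← matches
try SIG_LOST: (Retreat, SIG_LOST) → (Standby, spin_ccw)
try SIG_LOW: (Retreat, SIG_LOW) → (Standby, motors_off)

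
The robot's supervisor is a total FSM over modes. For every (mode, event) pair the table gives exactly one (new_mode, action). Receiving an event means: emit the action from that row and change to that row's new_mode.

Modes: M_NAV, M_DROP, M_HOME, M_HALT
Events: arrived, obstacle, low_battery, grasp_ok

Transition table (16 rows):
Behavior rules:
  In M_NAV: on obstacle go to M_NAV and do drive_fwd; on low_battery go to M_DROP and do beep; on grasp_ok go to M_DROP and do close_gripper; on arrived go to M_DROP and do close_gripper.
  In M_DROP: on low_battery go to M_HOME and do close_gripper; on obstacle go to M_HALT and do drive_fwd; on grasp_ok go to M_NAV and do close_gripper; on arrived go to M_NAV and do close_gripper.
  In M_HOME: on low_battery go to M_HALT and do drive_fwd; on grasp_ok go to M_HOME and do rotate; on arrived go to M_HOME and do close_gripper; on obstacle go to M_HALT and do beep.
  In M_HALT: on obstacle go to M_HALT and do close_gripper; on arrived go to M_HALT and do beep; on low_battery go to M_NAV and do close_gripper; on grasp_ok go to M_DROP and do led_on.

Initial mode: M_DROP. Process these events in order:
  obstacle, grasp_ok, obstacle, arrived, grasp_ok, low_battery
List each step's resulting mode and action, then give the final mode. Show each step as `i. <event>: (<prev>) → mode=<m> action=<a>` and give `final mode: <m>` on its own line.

final mode: M_HOME

1. obstacle: (M_DROP) → mode=M_HALT action=drive_fwd
2. grasp_ok: (M_HALT) → mode=M_DROP action=led_on
3. obstacle: (M_DROP) → mode=M_HALT action=drive_fwd
4. arrived: (M_HALT) → mode=M_HALT action=beep
5. grasp_ok: (M_HALT) → mode=M_DROP action=led_on
6. low_battery: (M_DROP) → mode=M_HOME action=close_gripper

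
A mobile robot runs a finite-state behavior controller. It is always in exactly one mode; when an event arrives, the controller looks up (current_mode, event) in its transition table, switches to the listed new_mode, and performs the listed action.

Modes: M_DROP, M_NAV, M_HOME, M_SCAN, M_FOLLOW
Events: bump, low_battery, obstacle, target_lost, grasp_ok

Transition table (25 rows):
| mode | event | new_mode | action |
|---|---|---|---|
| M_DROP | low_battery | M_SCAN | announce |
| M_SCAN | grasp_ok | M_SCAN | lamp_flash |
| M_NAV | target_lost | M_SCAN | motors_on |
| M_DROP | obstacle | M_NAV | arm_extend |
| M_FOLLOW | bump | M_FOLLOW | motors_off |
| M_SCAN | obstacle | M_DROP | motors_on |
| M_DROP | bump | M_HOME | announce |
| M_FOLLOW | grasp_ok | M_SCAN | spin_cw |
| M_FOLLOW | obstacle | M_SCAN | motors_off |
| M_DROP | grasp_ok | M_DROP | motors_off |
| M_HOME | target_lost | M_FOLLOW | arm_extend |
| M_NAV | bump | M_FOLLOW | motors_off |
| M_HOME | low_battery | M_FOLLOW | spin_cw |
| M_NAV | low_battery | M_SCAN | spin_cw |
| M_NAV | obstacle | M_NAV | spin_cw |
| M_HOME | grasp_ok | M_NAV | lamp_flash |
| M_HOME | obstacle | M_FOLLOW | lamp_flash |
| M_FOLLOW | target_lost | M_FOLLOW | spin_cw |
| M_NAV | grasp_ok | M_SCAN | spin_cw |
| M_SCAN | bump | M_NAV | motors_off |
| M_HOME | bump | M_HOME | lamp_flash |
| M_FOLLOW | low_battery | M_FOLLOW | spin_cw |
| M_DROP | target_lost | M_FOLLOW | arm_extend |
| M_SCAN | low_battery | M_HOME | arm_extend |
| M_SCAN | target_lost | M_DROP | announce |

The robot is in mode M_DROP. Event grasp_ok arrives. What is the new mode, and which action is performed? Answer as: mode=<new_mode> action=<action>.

current mode = M_DROP; filter table to that mode:
  (M_DROP, low_battery) → (M_SCAN, announce)
  (M_DROP, obstacle) → (M_NAV, arm_extend)
  (M_DROP, bump) → (M_HOME, announce)
  (M_DROP, grasp_ok) → (M_DROP, motors_off)  ← event matches
  (M_DROP, target_lost) → (M_FOLLOW, arm_extend)
event = grasp_ok selects (M_DROP, motors_off)

mode=M_DROP action=motors_off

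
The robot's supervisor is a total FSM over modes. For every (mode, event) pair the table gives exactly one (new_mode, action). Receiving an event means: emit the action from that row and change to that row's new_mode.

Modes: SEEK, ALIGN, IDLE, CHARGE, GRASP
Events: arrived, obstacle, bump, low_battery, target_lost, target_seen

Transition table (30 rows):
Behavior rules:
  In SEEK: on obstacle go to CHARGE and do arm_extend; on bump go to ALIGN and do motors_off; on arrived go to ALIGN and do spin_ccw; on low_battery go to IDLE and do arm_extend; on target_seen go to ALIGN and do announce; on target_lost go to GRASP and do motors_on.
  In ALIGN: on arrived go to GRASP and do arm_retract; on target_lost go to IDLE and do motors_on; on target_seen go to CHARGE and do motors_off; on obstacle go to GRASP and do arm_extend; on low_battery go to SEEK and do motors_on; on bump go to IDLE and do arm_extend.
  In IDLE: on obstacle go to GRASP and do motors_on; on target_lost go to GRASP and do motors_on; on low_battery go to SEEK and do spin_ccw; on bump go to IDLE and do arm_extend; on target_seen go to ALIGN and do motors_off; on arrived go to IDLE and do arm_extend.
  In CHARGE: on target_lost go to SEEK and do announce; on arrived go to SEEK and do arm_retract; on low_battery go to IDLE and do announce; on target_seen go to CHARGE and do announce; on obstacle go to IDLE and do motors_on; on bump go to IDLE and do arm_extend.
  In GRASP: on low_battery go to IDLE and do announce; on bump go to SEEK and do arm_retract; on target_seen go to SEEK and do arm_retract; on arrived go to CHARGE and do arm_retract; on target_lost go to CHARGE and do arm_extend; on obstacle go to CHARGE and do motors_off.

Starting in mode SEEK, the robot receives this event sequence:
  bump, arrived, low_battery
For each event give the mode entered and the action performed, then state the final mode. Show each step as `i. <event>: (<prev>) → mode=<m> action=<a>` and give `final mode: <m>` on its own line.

final mode: IDLE

1. bump: (SEEK) → mode=ALIGN action=motors_off
2. arrived: (ALIGN) → mode=GRASP action=arm_retract
3. low_battery: (GRASP) → mode=IDLE action=announce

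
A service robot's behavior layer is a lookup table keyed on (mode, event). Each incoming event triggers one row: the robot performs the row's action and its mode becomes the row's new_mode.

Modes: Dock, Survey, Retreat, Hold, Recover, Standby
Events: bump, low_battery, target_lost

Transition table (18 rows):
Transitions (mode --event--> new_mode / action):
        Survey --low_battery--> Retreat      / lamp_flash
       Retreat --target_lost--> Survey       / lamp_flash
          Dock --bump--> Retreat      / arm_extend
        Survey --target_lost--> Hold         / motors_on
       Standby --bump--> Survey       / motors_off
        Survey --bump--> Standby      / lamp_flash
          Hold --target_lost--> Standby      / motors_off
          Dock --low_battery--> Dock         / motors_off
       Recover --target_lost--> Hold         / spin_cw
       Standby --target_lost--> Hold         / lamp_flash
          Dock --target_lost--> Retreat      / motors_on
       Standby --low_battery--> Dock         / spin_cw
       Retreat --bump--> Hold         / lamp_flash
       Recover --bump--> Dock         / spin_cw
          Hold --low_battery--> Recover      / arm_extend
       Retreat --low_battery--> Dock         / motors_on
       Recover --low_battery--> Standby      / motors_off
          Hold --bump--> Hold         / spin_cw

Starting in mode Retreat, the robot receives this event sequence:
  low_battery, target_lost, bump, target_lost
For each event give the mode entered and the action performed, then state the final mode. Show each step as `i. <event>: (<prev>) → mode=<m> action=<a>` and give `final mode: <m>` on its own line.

1. low_battery: (Retreat) → mode=Dock action=motors_on
2. target_lost: (Dock) → mode=Retreat action=motors_on
3. bump: (Retreat) → mode=Hold action=lamp_flash
4. target_lost: (Hold) → mode=Standby action=motors_off

final mode: Standby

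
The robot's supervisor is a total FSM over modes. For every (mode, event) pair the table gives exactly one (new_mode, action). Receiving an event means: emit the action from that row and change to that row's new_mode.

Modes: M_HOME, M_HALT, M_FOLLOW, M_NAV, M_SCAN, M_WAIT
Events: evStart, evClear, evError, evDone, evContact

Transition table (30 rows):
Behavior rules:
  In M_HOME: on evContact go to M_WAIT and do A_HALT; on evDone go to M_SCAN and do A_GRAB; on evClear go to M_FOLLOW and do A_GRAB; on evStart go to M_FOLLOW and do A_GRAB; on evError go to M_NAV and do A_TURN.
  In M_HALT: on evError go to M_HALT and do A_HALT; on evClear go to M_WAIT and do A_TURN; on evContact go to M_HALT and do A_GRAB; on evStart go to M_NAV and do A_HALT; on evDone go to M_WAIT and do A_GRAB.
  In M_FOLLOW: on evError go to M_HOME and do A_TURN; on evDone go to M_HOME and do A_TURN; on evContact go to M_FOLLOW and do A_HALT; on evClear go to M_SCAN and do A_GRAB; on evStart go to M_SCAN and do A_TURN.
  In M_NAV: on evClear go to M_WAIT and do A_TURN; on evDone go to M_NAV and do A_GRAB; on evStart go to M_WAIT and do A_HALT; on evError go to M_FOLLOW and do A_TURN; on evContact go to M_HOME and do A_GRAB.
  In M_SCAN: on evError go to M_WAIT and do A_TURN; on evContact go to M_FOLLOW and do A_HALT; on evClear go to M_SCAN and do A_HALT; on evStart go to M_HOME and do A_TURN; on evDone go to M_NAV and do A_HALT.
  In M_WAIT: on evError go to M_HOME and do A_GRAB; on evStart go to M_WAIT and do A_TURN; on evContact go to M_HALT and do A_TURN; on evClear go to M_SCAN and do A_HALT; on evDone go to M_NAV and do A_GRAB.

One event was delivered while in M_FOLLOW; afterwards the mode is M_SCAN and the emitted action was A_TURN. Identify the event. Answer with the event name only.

try evStart: (M_FOLLOW, evStart) → (M_SCAN, A_TURN)  ← matches
try evClear: (M_FOLLOW, evClear) → (M_SCAN, A_GRAB)
try evError: (M_FOLLOW, evError) → (M_HOME, A_TURN)
try evDone: (M_FOLLOW, evDone) → (M_HOME, A_TURN)
try evContact: (M_FOLLOW, evContact) → (M_FOLLOW, A_HALT)

evStart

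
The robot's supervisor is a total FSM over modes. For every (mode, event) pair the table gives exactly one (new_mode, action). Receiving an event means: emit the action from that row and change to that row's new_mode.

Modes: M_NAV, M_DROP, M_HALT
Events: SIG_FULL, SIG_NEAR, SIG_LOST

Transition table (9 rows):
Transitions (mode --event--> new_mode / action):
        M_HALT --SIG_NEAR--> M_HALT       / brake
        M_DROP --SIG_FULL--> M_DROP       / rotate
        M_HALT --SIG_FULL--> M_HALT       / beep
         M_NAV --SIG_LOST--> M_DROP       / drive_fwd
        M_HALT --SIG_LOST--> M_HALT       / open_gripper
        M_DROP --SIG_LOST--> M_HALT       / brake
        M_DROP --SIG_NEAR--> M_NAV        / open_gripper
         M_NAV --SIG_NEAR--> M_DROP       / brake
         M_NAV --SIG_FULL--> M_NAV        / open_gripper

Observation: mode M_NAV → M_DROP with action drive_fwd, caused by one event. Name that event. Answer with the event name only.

SIG_LOST

try SIG_FULL: (M_NAV, SIG_FULL) → (M_NAV, open_gripper)
try SIG_NEAR: (M_NAV, SIG_NEAR) → (M_DROP, brake)
try SIG_LOST: (M_NAV, SIG_LOST) → (M_DROP, drive_fwd)  ← matches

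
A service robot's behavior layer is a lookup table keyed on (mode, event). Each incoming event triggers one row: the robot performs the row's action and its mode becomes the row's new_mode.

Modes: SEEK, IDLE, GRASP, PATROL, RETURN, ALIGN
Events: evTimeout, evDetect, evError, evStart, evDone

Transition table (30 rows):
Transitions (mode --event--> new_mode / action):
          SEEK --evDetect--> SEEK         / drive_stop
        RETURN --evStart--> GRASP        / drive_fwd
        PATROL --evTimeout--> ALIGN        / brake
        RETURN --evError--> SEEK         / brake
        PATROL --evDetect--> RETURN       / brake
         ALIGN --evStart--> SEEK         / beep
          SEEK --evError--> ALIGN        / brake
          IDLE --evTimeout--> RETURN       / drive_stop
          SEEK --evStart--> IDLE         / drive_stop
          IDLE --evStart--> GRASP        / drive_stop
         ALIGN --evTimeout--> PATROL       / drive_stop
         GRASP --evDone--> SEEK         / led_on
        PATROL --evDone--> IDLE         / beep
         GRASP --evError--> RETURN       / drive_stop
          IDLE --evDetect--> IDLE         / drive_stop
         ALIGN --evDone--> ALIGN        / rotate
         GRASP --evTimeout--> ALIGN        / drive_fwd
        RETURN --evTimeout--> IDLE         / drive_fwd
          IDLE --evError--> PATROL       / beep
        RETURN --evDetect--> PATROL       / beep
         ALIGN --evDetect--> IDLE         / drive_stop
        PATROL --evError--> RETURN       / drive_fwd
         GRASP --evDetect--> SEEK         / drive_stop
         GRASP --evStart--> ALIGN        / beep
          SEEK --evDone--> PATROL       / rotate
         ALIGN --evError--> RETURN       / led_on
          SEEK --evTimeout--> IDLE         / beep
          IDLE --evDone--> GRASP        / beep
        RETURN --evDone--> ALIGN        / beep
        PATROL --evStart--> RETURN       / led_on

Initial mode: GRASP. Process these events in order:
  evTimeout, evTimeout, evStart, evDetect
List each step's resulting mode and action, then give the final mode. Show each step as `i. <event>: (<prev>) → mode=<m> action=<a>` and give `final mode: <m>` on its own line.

1. evTimeout: (GRASP) → mode=ALIGN action=drive_fwd
2. evTimeout: (ALIGN) → mode=PATROL action=drive_stop
3. evStart: (PATROL) → mode=RETURN action=led_on
4. evDetect: (RETURN) → mode=PATROL action=beep

final mode: PATROL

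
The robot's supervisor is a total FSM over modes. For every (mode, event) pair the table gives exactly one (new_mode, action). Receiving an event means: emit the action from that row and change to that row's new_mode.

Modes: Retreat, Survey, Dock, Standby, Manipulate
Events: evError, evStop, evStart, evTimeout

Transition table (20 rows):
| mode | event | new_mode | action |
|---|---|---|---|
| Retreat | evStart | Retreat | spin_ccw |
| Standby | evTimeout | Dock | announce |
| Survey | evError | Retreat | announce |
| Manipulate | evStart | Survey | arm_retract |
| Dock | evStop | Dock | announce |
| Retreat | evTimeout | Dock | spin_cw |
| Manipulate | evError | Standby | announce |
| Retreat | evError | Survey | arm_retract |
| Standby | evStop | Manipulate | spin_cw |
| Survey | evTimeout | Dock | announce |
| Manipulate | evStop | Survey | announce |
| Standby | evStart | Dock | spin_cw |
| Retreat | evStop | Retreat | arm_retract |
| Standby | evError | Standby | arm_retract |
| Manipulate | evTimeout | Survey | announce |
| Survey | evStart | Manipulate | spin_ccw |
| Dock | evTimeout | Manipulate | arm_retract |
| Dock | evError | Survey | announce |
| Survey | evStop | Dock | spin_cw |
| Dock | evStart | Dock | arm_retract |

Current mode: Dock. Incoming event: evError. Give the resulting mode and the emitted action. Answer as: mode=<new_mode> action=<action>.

mode=Survey action=announce

current mode = Dock; filter table to that mode:
  (Dock, evStop) → (Dock, announce)
  (Dock, evTimeout) → (Manipulate, arm_retract)
  (Dock, evError) → (Survey, announce)  ← event matches
  (Dock, evStart) → (Dock, arm_retract)
event = evError selects (Survey, announce)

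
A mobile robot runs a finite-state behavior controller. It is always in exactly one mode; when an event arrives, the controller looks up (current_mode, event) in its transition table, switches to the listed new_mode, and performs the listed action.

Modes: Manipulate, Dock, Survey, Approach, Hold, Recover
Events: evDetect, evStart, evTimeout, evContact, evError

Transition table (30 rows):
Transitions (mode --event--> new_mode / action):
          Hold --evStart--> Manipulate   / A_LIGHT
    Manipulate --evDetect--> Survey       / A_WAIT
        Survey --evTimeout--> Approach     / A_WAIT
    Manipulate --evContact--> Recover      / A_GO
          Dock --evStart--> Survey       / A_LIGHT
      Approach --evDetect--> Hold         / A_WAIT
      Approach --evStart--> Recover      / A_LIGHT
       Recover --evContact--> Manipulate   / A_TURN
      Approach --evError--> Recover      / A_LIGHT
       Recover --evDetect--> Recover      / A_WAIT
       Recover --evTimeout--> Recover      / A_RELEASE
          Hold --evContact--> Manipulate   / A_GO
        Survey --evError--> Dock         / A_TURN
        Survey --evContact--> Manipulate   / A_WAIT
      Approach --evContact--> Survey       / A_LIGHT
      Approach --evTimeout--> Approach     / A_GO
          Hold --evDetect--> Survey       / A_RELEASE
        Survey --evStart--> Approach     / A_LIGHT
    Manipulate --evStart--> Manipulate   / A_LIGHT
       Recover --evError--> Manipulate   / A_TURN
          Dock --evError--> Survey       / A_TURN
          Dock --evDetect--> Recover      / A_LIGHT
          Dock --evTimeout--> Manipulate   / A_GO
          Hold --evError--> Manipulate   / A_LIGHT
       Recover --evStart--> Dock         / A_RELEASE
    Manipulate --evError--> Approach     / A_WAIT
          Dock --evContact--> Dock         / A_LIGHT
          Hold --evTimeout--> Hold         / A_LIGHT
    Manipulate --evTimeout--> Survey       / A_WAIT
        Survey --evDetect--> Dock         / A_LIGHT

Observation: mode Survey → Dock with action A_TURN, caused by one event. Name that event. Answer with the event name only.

try evDetect: (Survey, evDetect) → (Dock, A_LIGHT)
try evStart: (Survey, evStart) → (Approach, A_LIGHT)
try evTimeout: (Survey, evTimeout) → (Approach, A_WAIT)
try evContact: (Survey, evContact) → (Manipulate, A_WAIT)
try evError: (Survey, evError) → (Dock, A_TURN)  ← matches

evError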